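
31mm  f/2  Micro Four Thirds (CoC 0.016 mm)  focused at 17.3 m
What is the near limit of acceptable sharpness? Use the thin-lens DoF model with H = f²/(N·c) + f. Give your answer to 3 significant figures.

11.0 m

Hyperfocal distance H = f²/(N·c) + f = 31²/(2 × 0.016) + 31 = 961/0.032 + 31 ≈ 30062.2 mm ≈ 30.06 m.
Near limit Dn = s·(H − f)/(H + s − 2f) = 17300 × (30062.2 − 31) / (30062.2 + 17300 − 2 × 31) = 17300 × 30031.2 / 47300.2 ≈ 10984 mm ≈ 11.0 m.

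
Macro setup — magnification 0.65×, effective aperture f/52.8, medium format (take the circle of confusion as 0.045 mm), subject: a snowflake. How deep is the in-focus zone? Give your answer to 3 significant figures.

At magnification m, DoF ≈ 2·N_eff·c/m² = 2 × 52.8 × 0.045 / 0.65² = 4.752 / 0.4225 ≈ 11.2 mm.

11.2 mm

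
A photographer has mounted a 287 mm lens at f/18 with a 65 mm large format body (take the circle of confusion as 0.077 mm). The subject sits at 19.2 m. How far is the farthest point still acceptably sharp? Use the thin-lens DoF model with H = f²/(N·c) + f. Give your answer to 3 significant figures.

Hyperfocal distance H = f²/(N·c) + f = 287²/(18 × 0.077) + 287 = 82369/1.386 + 287 ≈ 59716.3 mm ≈ 59.72 m.
Far limit Df = s·(H − f)/(H − s) = 19200 × (59716.3 − 287) / (59716.3 − 19200) = 19200 × 59429.3 / 40516.3 ≈ 28163 mm ≈ 28.2 m.

28.2 m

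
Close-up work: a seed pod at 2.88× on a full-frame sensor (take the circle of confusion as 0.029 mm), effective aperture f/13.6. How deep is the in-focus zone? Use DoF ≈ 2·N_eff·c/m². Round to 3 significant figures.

0.0951 mm

At magnification m, DoF ≈ 2·N_eff·c/m² = 2 × 13.6 × 0.029 / 2.88² = 0.7888 / 8.294 ≈ 0.0951 mm.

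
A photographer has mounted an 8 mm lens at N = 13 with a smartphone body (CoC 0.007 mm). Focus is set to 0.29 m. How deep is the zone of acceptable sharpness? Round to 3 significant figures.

277 mm

Hyperfocal distance H = f²/(N·c) + f = 8²/(13 × 0.007) + 8 = 64/0.091 + 8 ≈ 711.3 mm ≈ 0.711 m.
Near limit Dn = s·(H − f)/(H + s − 2f) = 290 × (711.3 − 8) / (711.3 + 290 − 2 × 8) = 290 × 703.3 / 985.3 ≈ 207.00 mm.
Far limit Df = s·(H − f)/(H − s) = 290 × (711.3 − 8) / (711.3 − 290) = 290 × 703.3 / 421.3 ≈ 484.11 mm.
Depth of field = Df − Dn = 484.11 − 207.00 ≈ 277.11 mm.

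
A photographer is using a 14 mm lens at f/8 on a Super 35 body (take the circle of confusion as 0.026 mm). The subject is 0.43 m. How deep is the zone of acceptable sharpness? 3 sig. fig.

472 mm

Hyperfocal distance H = f²/(N·c) + f = 14²/(8 × 0.026) + 14 = 196/0.208 + 14 ≈ 956.3 mm ≈ 0.956 m.
Near limit Dn = s·(H − f)/(H + s − 2f) = 430 × (956.3 − 14) / (956.3 + 430 − 2 × 14) = 430 × 942.3 / 1358.3 ≈ 298.31 mm.
Far limit Df = s·(H − f)/(H − s) = 430 × (956.3 − 14) / (956.3 − 430) = 430 × 942.3 / 526.3 ≈ 769.88 mm.
Depth of field = Df − Dn = 769.88 − 298.31 ≈ 471.57 mm.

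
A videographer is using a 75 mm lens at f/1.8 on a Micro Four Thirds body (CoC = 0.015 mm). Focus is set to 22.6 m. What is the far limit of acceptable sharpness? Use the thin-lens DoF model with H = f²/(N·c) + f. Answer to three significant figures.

25.3 m

Hyperfocal distance H = f²/(N·c) + f = 75²/(1.8 × 0.015) + 75 = 5625/0.027 + 75 ≈ 208408.3 mm ≈ 208.4 m.
Far limit Df = s·(H − f)/(H − s) = 22600 × (208408.3 − 75) / (208408.3 − 22600) = 22600 × 208333.3 / 185808.3 ≈ 25340 mm ≈ 25.3 m.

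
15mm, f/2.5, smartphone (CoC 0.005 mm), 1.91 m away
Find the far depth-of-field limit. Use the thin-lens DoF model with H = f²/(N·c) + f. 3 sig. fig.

Hyperfocal distance H = f²/(N·c) + f = 15²/(2.5 × 0.005) + 15 = 225/0.0125 + 15 ≈ 18015.0 mm ≈ 18.02 m.
Far limit Df = s·(H − f)/(H − s) = 1910 × (18015.0 − 15) / (18015.0 − 1910) = 1910 × 18000.0 / 16105.0 ≈ 2134.7 mm ≈ 2.13 m.

2.13 m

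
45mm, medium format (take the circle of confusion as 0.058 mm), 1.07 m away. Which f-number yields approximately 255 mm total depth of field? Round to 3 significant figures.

Write h = H − f = f²/(N·c). The thin-lens limits are Dn = s·h/(h + (s−f)) and Df = s·h/(h − (s−f)), so DoF = Df − Dn = 2·s·(s−f)·h / (h² − (s−f)²).
That is a quadratic in h: DoF·h² − 2·s·(s−f)·h − DoF·(s−f)² = 0 ⇒ h = (s−f)·(s + √(s² + DoF²)) / DoF = 1025 × (1070 + √(1070² + 255²)) / 255 = 1025 × (1070 + 1099.97) / 255 ≈ 8722.4 mm.
Then N = f²/(c·h) = 45² / (0.058 × 8722.4) = 2025 / 505.90 ≈ 4.

f/4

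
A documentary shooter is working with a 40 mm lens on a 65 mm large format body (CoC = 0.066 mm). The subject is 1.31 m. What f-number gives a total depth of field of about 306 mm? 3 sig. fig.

Write h = H − f = f²/(N·c). The thin-lens limits are Dn = s·h/(h + (s−f)) and Df = s·h/(h − (s−f)), so DoF = Df − Dn = 2·s·(s−f)·h / (h² − (s−f)²).
That is a quadratic in h: DoF·h² − 2·s·(s−f)·h − DoF·(s−f)² = 0 ⇒ h = (s−f)·(s + √(s² + DoF²)) / DoF = 1270 × (1310 + √(1310² + 306²)) / 306 = 1270 × (1310 + 1345.26) / 306 ≈ 11020 mm.
Then N = f²/(c·h) = 40² / (0.066 × 11020) = 1600 / 727.33 ≈ 2.20.

f/2.20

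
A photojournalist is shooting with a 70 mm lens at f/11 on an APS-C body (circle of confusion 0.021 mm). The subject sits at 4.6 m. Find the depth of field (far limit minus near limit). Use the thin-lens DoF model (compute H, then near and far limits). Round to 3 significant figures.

2.06 m

Hyperfocal distance H = f²/(N·c) + f = 70²/(11 × 0.021) + 70 = 4900/0.231 + 70 ≈ 21282.1 mm ≈ 21.28 m.
Near limit Dn = s·(H − f)/(H + s − 2f) = 4600 × (21282.1 − 70) / (21282.1 + 4600 − 2 × 70) = 4600 × 21212.1 / 25742.1 ≈ 3790.5 mm.
Far limit Df = s·(H − f)/(H − s) = 4600 × (21282.1 − 70) / (21282.1 − 4600) = 4600 × 21212.1 / 16682.1 ≈ 5849.1 mm.
Depth of field = Df − Dn = 5849.1 − 3790.5 ≈ 2058.6 mm ≈ 2.06 m.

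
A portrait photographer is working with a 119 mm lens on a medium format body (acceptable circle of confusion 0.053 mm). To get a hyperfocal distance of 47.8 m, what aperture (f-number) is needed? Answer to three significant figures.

f/5.60

Rearrange H = f²/(N·c) + f for N: N = f² / ((H − f)·c).
N = 119² / ((47800 − 119) × 0.053) = 14161 / 2527 ≈ 5.60.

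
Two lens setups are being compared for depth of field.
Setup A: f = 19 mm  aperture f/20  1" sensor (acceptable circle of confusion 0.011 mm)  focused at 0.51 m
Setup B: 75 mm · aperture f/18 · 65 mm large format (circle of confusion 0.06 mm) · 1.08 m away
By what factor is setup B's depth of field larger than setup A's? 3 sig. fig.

1.29

Setup A: H = 19²/(20×0.011) + 19 ≈ 1659.9 mm; DoF = Df − Dn = 727.77 − 392.54 ≈ 335.23 mm.
Setup B: H = 75²/(18×0.06) + 75 ≈ 5283.3 mm; DoF = Df − Dn = 1338.22 − 905.31 ≈ 432.91 mm.
Ratio = 432.91 / 335.23 ≈ 1.29.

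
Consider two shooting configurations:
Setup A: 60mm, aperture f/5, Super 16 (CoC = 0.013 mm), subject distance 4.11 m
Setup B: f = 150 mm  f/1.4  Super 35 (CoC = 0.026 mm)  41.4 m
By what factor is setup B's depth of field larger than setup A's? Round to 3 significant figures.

9.18

Setup A: H = 60²/(5×0.013) + 60 ≈ 55444.6 mm; DoF = Df − Dn = 4434.25 − 3829.94 ≈ 604.31 mm.
Setup B: H = 150²/(1.4×0.026) + 150 ≈ 618281.9 mm; DoF = Df − Dn = 44360.3 − 38810.1 ≈ 5550.2 mm.
Ratio = 5550.2 / 604.31 ≈ 9.18.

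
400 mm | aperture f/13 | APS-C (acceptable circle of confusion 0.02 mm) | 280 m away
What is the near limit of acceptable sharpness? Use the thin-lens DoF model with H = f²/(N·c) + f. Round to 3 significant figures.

Hyperfocal distance H = f²/(N·c) + f = 400²/(13 × 0.02) + 400 = 160000/0.26 + 400 ≈ 615784.6 mm ≈ 615.8 m.
Near limit Dn = s·(H − f)/(H + s − 2f) = 280000 × (615784.6 − 400) / (615784.6 + 280000 − 2 × 400) = 280000 × 615384.6 / 894984.6 ≈ 192526 mm ≈ 193 m.

193 m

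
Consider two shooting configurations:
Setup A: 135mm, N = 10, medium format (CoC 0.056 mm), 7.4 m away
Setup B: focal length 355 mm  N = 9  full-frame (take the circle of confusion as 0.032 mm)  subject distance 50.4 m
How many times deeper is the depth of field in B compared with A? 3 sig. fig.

3.36

Setup A: H = 135²/(10×0.056) + 135 ≈ 32679.6 mm; DoF = Df − Dn = 9526.7 − 6049.5 ≈ 3477.2 mm.
Setup B: H = 355²/(9×0.032) + 355 ≈ 437941.8 mm; DoF = Df − Dn = 56908 − 45228 ≈ 11680 mm.
Ratio = 11680 / 3477.2 ≈ 3.36.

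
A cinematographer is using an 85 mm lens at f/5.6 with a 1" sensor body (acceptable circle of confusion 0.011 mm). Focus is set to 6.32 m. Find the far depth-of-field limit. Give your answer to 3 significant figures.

Hyperfocal distance H = f²/(N·c) + f = 85²/(5.6 × 0.011) + 85 = 7225/0.0616 + 85 ≈ 117374.0 mm ≈ 117.4 m.
Far limit Df = s·(H − f)/(H − s) = 6320 × (117374.0 − 85) / (117374.0 − 6320) = 6320 × 117289.0 / 111054.0 ≈ 6674.8 mm ≈ 6.67 m.

6.67 m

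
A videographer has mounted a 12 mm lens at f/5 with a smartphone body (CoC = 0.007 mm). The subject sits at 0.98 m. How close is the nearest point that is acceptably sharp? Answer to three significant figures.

0.793 m

Hyperfocal distance H = f²/(N·c) + f = 12²/(5 × 0.007) + 12 = 144/0.035 + 12 ≈ 4126.3 mm ≈ 4.126 m.
Near limit Dn = s·(H − f)/(H + s − 2f) = 980 × (4126.3 − 12) / (4126.3 + 980 − 2 × 12) = 980 × 4114.3 / 5082.3 ≈ 793.34 mm ≈ 0.793 m.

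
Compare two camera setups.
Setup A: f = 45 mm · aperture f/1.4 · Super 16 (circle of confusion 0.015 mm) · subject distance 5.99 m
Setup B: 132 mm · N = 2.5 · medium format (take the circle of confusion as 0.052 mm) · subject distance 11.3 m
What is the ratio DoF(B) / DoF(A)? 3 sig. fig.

2.56

Setup A: H = 45²/(1.4×0.015) + 45 ≈ 96473.6 mm; DoF = Df − Dn = 6383.56 − 5642.15 ≈ 741.41 mm.
Setup B: H = 132²/(2.5×0.052) + 132 ≈ 134162.8 mm; DoF = Df − Dn = 12327.1 − 10430.9 ≈ 1896.2 mm.
Ratio = 1896.2 / 741.41 ≈ 2.56.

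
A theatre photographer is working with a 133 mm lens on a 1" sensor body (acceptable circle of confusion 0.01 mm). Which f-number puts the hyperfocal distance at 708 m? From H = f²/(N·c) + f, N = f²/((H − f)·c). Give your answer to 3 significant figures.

f/2.50

Rearrange H = f²/(N·c) + f for N: N = f² / ((H − f)·c).
N = 133² / ((708000 − 133) × 0.01) = 17689 / 7079 ≈ 2.50.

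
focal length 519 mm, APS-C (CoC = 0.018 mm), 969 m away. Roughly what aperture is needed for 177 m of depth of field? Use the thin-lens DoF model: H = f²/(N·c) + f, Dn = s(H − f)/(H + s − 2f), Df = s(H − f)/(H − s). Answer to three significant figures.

Write h = H − f = f²/(N·c). The thin-lens limits are Dn = s·h/(h + (s−f)) and Df = s·h/(h − (s−f)), so DoF = Df − Dn = 2·s·(s−f)·h / (h² − (s−f)²).
That is a quadratic in h: DoF·h² − 2·s·(s−f)·h − DoF·(s−f)² = 0 ⇒ h = (s−f)·(s + √(s² + DoF²)) / DoF = 968481 × (969000 + √(969000² + 177000²)) / 177000 = 968481 × (969000 + 985033) / 177000 ≈ 10691773 mm.
Then N = f²/(c·h) = 519² / (0.018 × 10691773) = 269361 / 192452 ≈ 1.40.

f/1.40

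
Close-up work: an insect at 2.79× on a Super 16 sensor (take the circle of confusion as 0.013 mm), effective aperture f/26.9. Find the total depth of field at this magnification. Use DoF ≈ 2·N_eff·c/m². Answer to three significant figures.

0.0898 mm

At magnification m, DoF ≈ 2·N_eff·c/m² = 2 × 26.9 × 0.013 / 2.79² = 0.6994 / 7.784 ≈ 0.0898 mm.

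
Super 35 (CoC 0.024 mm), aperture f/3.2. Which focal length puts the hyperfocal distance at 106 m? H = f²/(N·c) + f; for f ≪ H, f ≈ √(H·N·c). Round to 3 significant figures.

90.2 mm

From H = f²/(N·c) + f, with f ≪ H: f ≈ √(H·N·c) = √(106000 × 3.2 × 0.024) = √8140.8 ≈ 90.23 mm.
The +f correction barely moves this — solving exactly, f² + N·c·f − N·c·H = 0 ⇒ f = (−N·c + √((N·c)² + 4·N·c·H))/2 = (−0.0768 + √32563)/2 ≈ 90.188 mm, so f ≈ 90.2 mm.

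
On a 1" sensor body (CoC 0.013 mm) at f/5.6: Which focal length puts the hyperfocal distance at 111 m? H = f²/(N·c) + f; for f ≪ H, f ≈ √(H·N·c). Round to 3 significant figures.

89.9 mm

From H = f²/(N·c) + f, with f ≪ H: f ≈ √(H·N·c) = √(111000 × 5.6 × 0.013) = √8080.8 ≈ 89.89 mm.
The +f correction barely moves this — solving exactly, f² + N·c·f − N·c·H = 0 ⇒ f = (−N·c + √((N·c)² + 4·N·c·H))/2 = (−0.0728 + √32323)/2 ≈ 89.857 mm, so f ≈ 89.9 mm.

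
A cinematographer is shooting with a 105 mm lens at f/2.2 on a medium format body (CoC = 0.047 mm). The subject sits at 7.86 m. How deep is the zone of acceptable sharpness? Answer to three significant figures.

1.15 m

Hyperfocal distance H = f²/(N·c) + f = 105²/(2.2 × 0.047) + 105 = 11025/0.1034 + 105 ≈ 106729.8 mm ≈ 106.7 m.
Near limit Dn = s·(H − f)/(H + s − 2f) = 7860 × (106729.8 − 105) / (106729.8 + 7860 − 2 × 105) = 7860 × 106624.8 / 114379.8 ≈ 7327.1 mm.
Far limit Df = s·(H − f)/(H − s) = 7860 × (106729.8 − 105) / (106729.8 − 7860) = 7860 × 106624.8 / 98869.8 ≈ 8476.5 mm.
Depth of field = Df − Dn = 8476.5 − 7327.1 ≈ 1149.4 mm ≈ 1.15 m.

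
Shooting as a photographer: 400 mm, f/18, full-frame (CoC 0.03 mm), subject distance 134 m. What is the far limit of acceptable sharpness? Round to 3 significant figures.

244 m

Hyperfocal distance H = f²/(N·c) + f = 400²/(18 × 0.03) + 400 = 160000/0.54 + 400 ≈ 296696.3 mm ≈ 296.7 m.
Far limit Df = s·(H − f)/(H − s) = 134000 × (296696.3 − 400) / (296696.3 − 134000) = 134000 × 296296.3 / 162696.3 ≈ 244036 mm ≈ 244 m.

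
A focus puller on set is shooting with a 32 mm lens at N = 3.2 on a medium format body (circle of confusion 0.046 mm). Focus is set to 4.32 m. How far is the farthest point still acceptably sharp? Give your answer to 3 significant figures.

11.3 m

Hyperfocal distance H = f²/(N·c) + f = 32²/(3.2 × 0.046) + 32 = 1024/0.1472 + 32 ≈ 6988.5 mm ≈ 6.989 m.
Far limit Df = s·(H − f)/(H − s) = 4320 × (6988.5 − 32) / (6988.5 − 4320) = 4320 × 6956.5 / 2668.5 ≈ 11262 mm ≈ 11.3 m.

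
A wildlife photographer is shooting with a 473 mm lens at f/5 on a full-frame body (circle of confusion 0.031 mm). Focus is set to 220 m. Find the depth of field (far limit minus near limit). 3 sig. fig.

Hyperfocal distance H = f²/(N·c) + f = 473²/(5 × 0.031) + 473 = 223729/0.155 + 473 ≈ 1443885.9 mm ≈ 1444 m.
Near limit Dn = s·(H − f)/(H + s − 2f) = 220000 × (1443885.9 − 473) / (1443885.9 + 220000 − 2 × 473) = 220000 × 1443412.9 / 1662939.9 ≈ 190957 mm.
Far limit Df = s·(H − f)/(H − s) = 220000 × (1443885.9 − 473) / (1443885.9 − 220000) = 220000 × 1443412.9 / 1223885.9 ≈ 259461 mm.
Depth of field = Df − Dn = 259461 − 190957 ≈ 68504 mm ≈ 68.5 m.

68.5 m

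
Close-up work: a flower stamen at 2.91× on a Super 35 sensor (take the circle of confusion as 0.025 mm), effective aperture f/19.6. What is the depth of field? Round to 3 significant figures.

0.116 mm

At magnification m, DoF ≈ 2·N_eff·c/m² = 2 × 19.6 × 0.025 / 2.91² = 0.98 / 8.468 ≈ 0.116 mm.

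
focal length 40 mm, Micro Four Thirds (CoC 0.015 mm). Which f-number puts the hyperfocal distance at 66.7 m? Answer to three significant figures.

f/1.60

Rearrange H = f²/(N·c) + f for N: N = f² / ((H − f)·c).
N = 40² / ((66700 − 40) × 0.015) = 1600 / 999.9 ≈ 1.60.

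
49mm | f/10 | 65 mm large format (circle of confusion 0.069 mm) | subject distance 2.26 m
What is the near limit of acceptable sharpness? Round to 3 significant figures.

Hyperfocal distance H = f²/(N·c) + f = 49²/(10 × 0.069) + 49 = 2401/0.69 + 49 ≈ 3528.7 mm ≈ 3.529 m.
Near limit Dn = s·(H − f)/(H + s − 2f) = 2260 × (3528.7 − 49) / (3528.7 + 2260 − 2 × 49) = 2260 × 3479.7 / 5690.7 ≈ 1381.9 mm ≈ 1.38 m.

1.38 m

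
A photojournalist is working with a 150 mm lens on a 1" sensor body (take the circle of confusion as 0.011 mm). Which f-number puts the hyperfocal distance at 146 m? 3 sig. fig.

f/14

Rearrange H = f²/(N·c) + f for N: N = f² / ((H − f)·c).
N = 150² / ((146000 − 150) × 0.011) = 22500 / 1604 ≈ 14.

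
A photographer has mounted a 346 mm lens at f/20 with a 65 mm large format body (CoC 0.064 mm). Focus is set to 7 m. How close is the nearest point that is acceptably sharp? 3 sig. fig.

6.54 m

Hyperfocal distance H = f²/(N·c) + f = 346²/(20 × 0.064) + 346 = 119716/1.28 + 346 ≈ 93874.1 mm ≈ 93.87 m.
Near limit Dn = s·(H − f)/(H + s − 2f) = 7000 × (93874.1 − 346) / (93874.1 + 7000 − 2 × 346) = 7000 × 93528.1 / 100182.1 ≈ 6535.1 mm ≈ 6.54 m.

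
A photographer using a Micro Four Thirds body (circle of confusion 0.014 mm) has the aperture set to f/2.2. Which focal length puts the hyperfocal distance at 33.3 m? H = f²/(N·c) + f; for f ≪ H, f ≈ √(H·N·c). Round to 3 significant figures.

32.0 mm

From H = f²/(N·c) + f, with f ≪ H: f ≈ √(H·N·c) = √(33300 × 2.2 × 0.014) = √1025.6 ≈ 32.03 mm.
The +f correction barely moves this — solving exactly, f² + N·c·f − N·c·H = 0 ⇒ f = (−N·c + √((N·c)² + 4·N·c·H))/2 = (−0.0308 + √4102.6)/2 ≈ 32.010 mm, so f ≈ 32.0 mm.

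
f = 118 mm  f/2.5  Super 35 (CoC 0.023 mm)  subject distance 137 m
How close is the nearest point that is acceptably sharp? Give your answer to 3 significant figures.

Hyperfocal distance H = f²/(N·c) + f = 118²/(2.5 × 0.023) + 118 = 13924/0.0575 + 118 ≈ 242274.5 mm ≈ 242.3 m.
Near limit Dn = s·(H − f)/(H + s − 2f) = 137000 × (242274.5 − 118) / (242274.5 + 137000 − 2 × 118) = 137000 × 242156.5 / 379038.5 ≈ 87525 mm ≈ 87.5 m.

87.5 m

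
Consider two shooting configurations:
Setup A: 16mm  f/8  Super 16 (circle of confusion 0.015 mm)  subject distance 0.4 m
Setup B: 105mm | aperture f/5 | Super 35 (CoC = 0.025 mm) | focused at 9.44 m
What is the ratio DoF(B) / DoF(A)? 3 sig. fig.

13.6

Setup A: H = 16²/(8×0.015) + 16 ≈ 2149.3 mm; DoF = Df − Dn = 487.80 − 338.98 ≈ 148.82 mm.
Setup B: H = 105²/(5×0.025) + 105 ≈ 88305.0 mm; DoF = Df − Dn = 10557.4 − 8536.5 ≈ 2020.9 mm.
Ratio = 2020.9 / 148.82 ≈ 13.6.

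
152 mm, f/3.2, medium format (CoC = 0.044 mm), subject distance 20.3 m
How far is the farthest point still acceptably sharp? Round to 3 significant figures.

23.1 m

Hyperfocal distance H = f²/(N·c) + f = 152²/(3.2 × 0.044) + 152 = 23104/0.1408 + 152 ≈ 164242.9 mm ≈ 164.2 m.
Far limit Df = s·(H − f)/(H − s) = 20300 × (164242.9 − 152) / (164242.9 − 20300) = 20300 × 164090.9 / 143942.9 ≈ 23141 mm ≈ 23.1 m.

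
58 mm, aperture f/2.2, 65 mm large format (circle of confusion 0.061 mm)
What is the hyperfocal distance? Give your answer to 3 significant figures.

25.1 m

Hyperfocal distance H = f²/(N·c) + f = 58²/(2.2 × 0.061) + 58 = 3364/0.1342 + 58 ≈ 25125.1 mm ≈ 25.1 m.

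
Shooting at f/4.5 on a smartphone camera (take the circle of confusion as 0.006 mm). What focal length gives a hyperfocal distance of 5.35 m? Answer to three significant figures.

From H = f²/(N·c) + f, with f ≪ H: f ≈ √(H·N·c) = √(5350 × 4.5 × 0.006) = √144.45 ≈ 12.02 mm.
The +f correction barely moves this — solving exactly, f² + N·c·f − N·c·H = 0 ⇒ f = (−N·c + √((N·c)² + 4·N·c·H))/2 = (−0.027 + √577.80)/2 ≈ 12.005 mm, so f ≈ 12.0 mm.

12.0 mm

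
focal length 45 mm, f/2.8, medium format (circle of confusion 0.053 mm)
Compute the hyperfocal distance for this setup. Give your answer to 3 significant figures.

Hyperfocal distance H = f²/(N·c) + f = 45²/(2.8 × 0.053) + 45 = 2025/0.1484 + 45 ≈ 13690.6 mm ≈ 13.7 m.

13.7 m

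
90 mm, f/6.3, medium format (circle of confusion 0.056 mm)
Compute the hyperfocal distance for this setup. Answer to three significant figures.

23.0 m

Hyperfocal distance H = f²/(N·c) + f = 90²/(6.3 × 0.056) + 90 = 8100/0.3528 + 90 ≈ 23049.2 mm ≈ 23.0 m.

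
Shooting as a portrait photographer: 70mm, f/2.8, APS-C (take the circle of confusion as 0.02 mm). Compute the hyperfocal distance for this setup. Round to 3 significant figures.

87.6 m

Hyperfocal distance H = f²/(N·c) + f = 70²/(2.8 × 0.02) + 70 = 4900/0.056 + 70 ≈ 87570.0 mm ≈ 87.6 m.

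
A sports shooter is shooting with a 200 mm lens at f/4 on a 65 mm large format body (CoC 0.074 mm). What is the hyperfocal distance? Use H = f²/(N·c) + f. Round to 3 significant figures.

Hyperfocal distance H = f²/(N·c) + f = 200²/(4 × 0.074) + 200 = 40000/0.296 + 200 ≈ 135335.1 mm ≈ 135 m.

135 m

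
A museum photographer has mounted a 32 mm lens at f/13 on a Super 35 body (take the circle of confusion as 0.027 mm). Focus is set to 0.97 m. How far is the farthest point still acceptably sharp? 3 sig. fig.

Hyperfocal distance H = f²/(N·c) + f = 32²/(13 × 0.027) + 32 = 1024/0.351 + 32 ≈ 2949.4 mm ≈ 2.949 m.
Far limit Df = s·(H − f)/(H − s) = 970 × (2949.4 − 32) / (2949.4 − 970) = 970 × 2917.4 / 1979.4 ≈ 1429.7 mm ≈ 1.43 m.

1.43 m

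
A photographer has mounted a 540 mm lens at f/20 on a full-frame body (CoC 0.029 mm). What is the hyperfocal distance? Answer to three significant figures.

503 m

Hyperfocal distance H = f²/(N·c) + f = 540²/(20 × 0.029) + 540 = 291600/0.58 + 540 ≈ 503298.6 mm ≈ 503 m.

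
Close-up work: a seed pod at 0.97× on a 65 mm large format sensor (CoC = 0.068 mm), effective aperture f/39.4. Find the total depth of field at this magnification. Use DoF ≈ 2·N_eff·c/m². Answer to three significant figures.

5.69 mm

At magnification m, DoF ≈ 2·N_eff·c/m² = 2 × 39.4 × 0.068 / 0.97² = 5.358 / 0.9409 ≈ 5.69 mm.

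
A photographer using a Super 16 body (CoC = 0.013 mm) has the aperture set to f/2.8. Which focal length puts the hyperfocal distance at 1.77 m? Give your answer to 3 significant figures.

From H = f²/(N·c) + f, with f ≪ H: f ≈ √(H·N·c) = √(1770 × 2.8 × 0.013) = √64.428 ≈ 8.027 mm.
Exact: f² + N·c·f − N·c·H = 0 ⇒ f = (−N·c + √((N·c)² + 4·N·c·H))/2 = (−0.0364 + √257.71)/2 ≈ 8.0085 mm ≈ 8.01 mm.

8.01 mm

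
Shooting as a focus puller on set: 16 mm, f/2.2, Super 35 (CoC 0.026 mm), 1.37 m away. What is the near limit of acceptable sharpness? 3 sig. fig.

Hyperfocal distance H = f²/(N·c) + f = 16²/(2.2 × 0.026) + 16 = 256/0.0572 + 16 ≈ 4491.5 mm ≈ 4.492 m.
Near limit Dn = s·(H − f)/(H + s − 2f) = 1370 × (4491.5 − 16) / (4491.5 + 1370 − 2 × 16) = 1370 × 4475.5 / 5829.5 ≈ 1051.8 mm ≈ 1.05 m.

1.05 m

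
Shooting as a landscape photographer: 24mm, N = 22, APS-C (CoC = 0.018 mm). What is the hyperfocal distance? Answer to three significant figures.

Hyperfocal distance H = f²/(N·c) + f = 24²/(22 × 0.018) + 24 = 576/0.396 + 24 ≈ 1478.5 mm ≈ 1.48 m.

1.48 m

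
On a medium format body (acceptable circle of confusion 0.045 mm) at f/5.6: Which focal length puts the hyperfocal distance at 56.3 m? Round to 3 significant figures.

From H = f²/(N·c) + f, with f ≪ H: f ≈ √(H·N·c) = √(56300 × 5.6 × 0.045) = √14188 ≈ 119.1 mm.
The +f correction barely moves this — solving exactly, f² + N·c·f − N·c·H = 0 ⇒ f = (−N·c + √((N·c)² + 4·N·c·H))/2 = (−0.252 + √56750)/2 ≈ 118.99 mm, so f ≈ 119 mm.

119 mm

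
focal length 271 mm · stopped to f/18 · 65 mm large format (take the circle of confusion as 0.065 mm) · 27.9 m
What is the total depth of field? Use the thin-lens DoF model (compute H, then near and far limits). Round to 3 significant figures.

Hyperfocal distance H = f²/(N·c) + f = 271²/(18 × 0.065) + 271 = 73441/1.17 + 271 ≈ 63041.1 mm ≈ 63.04 m.
Near limit Dn = s·(H − f)/(H + s − 2f) = 27900 × (63041.1 − 271) / (63041.1 + 27900 − 2 × 271) = 27900 × 62770.1 / 90399.1 ≈ 19373 mm.
Far limit Df = s·(H − f)/(H − s) = 27900 × (63041.1 − 271) / (63041.1 − 27900) = 27900 × 62770.1 / 35141.1 ≈ 49836 mm.
Depth of field = Df − Dn = 49836 − 19373 ≈ 30463 mm ≈ 30.5 m.

30.5 m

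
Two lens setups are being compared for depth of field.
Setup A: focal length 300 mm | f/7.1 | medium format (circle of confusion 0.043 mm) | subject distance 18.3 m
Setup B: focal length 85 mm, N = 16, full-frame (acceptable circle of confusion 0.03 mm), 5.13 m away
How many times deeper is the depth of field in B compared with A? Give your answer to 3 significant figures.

1.73

Setup A: H = 300²/(7.1×0.043) + 300 ≈ 295092.0 mm; DoF = Df − Dn = 19490.1 − 17246.9 ≈ 2243.2 mm.
Setup B: H = 85²/(16×0.03) + 85 ≈ 15137.1 mm; DoF = Df − Dn = 7716.3 − 3842.2 ≈ 3874.1 mm.
Ratio = 3874.1 / 2243.2 ≈ 1.73.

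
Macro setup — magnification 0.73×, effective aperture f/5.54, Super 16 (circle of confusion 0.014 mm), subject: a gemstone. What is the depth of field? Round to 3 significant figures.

0.291 mm

At magnification m, DoF ≈ 2·N_eff·c/m² = 2 × 5.54 × 0.014 / 0.73² = 0.1551 / 0.5329 ≈ 0.291 mm.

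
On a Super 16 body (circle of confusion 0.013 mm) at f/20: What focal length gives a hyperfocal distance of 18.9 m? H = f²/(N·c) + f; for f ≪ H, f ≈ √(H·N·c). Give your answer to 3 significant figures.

From H = f²/(N·c) + f, with f ≪ H: f ≈ √(H·N·c) = √(18900 × 20 × 0.013) = √4914.0 ≈ 70.10 mm.
Exact: f² + N·c·f − N·c·H = 0 ⇒ f = (−N·c + √((N·c)² + 4·N·c·H))/2 = (−0.26 + √19656)/2 ≈ 69.970 mm ≈ 70.0 mm.

70.0 mm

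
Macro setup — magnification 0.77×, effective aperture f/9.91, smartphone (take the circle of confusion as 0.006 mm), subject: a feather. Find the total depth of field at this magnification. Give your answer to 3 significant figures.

At magnification m, DoF ≈ 2·N_eff·c/m² = 2 × 9.91 × 0.006 / 0.77² = 0.1189 / 0.5929 ≈ 0.201 mm.

0.201 mm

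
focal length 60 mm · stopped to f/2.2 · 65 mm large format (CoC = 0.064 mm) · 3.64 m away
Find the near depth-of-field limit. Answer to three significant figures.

3.19 m

Hyperfocal distance H = f²/(N·c) + f = 60²/(2.2 × 0.064) + 60 = 3600/0.1408 + 60 ≈ 25628.2 mm ≈ 25.63 m.
Near limit Dn = s·(H − f)/(H + s − 2f) = 3640 × (25628.2 − 60) / (25628.2 + 3640 − 2 × 60) = 3640 × 25568.2 / 29148.2 ≈ 3192.9 mm ≈ 3.19 m.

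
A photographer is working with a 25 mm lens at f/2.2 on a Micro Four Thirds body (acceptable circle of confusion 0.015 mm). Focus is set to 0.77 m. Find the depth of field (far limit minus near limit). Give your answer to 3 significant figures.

Hyperfocal distance H = f²/(N·c) + f = 25²/(2.2 × 0.015) + 25 = 625/0.033 + 25 ≈ 18964.4 mm ≈ 18.96 m.
Near limit Dn = s·(H − f)/(H + s − 2f) = 770 × (18964.4 − 25) / (18964.4 + 770 − 2 × 25) = 770 × 18939.4 / 19684.4 ≈ 740.858 mm.
Far limit Df = s·(H − f)/(H − s) = 770 × (18964.4 − 25) / (18964.4 − 770) = 770 × 18939.4 / 18194.4 ≈ 801.529 mm.
Depth of field = Df − Dn = 801.529 − 740.858 ≈ 60.671 mm.

60.7 mm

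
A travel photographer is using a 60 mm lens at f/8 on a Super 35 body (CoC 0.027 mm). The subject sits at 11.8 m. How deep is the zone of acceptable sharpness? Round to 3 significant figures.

Hyperfocal distance H = f²/(N·c) + f = 60²/(8 × 0.027) + 60 = 3600/0.216 + 60 ≈ 16726.7 mm ≈ 16.73 m.
Near limit Dn = s·(H − f)/(H + s − 2f) = 11800 × (16726.7 − 60) / (16726.7 + 11800 − 2 × 60) = 11800 × 16666.7 / 28406.7 ≈ 6923 mm.
Far limit Df = s·(H − f)/(H − s) = 11800 × (16726.7 − 60) / (16726.7 − 11800) = 11800 × 16666.7 / 4926.7 ≈ 39919 mm.
Depth of field = Df − Dn = 39919 − 6923 ≈ 32996 mm ≈ 33.0 m.

33.0 m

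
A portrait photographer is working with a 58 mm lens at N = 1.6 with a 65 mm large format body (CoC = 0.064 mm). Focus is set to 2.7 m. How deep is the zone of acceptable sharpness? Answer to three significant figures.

437 mm

Hyperfocal distance H = f²/(N·c) + f = 58²/(1.6 × 0.064) + 58 = 3364/0.1024 + 58 ≈ 32909.6 mm ≈ 32.91 m.
Near limit Dn = s·(H − f)/(H + s − 2f) = 2700 × (32909.6 − 58) / (32909.6 + 2700 − 2 × 58) = 2700 × 32851.6 / 35493.6 ≈ 2499.02 mm.
Far limit Df = s·(H − f)/(H − s) = 2700 × (32909.6 − 58) / (32909.6 − 2700) = 2700 × 32851.6 / 30209.6 ≈ 2936.13 mm.
Depth of field = Df − Dn = 2936.13 − 2499.02 ≈ 437.11 mm.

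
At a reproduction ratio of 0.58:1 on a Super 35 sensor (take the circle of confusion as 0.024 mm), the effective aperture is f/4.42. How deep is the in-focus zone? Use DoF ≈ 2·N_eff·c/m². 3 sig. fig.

0.631 mm

At magnification m, DoF ≈ 2·N_eff·c/m² = 2 × 4.42 × 0.024 / 0.58² = 0.2122 / 0.3364 ≈ 0.631 mm.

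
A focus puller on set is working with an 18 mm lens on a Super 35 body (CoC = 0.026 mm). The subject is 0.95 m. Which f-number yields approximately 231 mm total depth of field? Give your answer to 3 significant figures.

Write h = H − f = f²/(N·c). The thin-lens limits are Dn = s·h/(h + (s−f)) and Df = s·h/(h − (s−f)), so DoF = Df − Dn = 2·s·(s−f)·h / (h² − (s−f)²).
That is a quadratic in h: DoF·h² − 2·s·(s−f)·h − DoF·(s−f)² = 0 ⇒ h = (s−f)·(s + √(s² + DoF²)) / DoF = 932 × (950 + √(950² + 231²)) / 231 = 932 × (950 + 977.681) / 231 ≈ 7777.5 mm.
Then N = f²/(c·h) = 18² / (0.026 × 7777.5) = 324 / 202.21 ≈ 1.60.

f/1.60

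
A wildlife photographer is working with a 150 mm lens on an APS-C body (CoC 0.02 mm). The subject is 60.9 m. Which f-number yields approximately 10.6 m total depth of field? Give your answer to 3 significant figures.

f/1.60

Write h = H − f = f²/(N·c). The thin-lens limits are Dn = s·h/(h + (s−f)) and Df = s·h/(h − (s−f)), so DoF = Df − Dn = 2·s·(s−f)·h / (h² − (s−f)²).
That is a quadratic in h: DoF·h² − 2·s·(s−f)·h − DoF·(s−f)² = 0 ⇒ h = (s−f)·(s + √(s² + DoF²)) / DoF = 60750 × (60900 + √(60900² + 10600²)) / 10600 = 60750 × (60900 + 61815.6) / 10600 ≈ 703299 mm.
Then N = f²/(c·h) = 150² / (0.02 × 703299) = 22500 / 14066 ≈ 1.60.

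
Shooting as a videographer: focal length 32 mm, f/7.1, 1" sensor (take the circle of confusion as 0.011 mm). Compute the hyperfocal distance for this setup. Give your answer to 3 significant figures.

13.1 m

Hyperfocal distance H = f²/(N·c) + f = 32²/(7.1 × 0.011) + 32 = 1024/0.0781 + 32 ≈ 13143.4 mm ≈ 13.1 m.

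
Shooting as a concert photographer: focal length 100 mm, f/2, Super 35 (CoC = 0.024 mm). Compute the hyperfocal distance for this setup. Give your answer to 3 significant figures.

Hyperfocal distance H = f²/(N·c) + f = 100²/(2 × 0.024) + 100 = 10000/0.048 + 100 ≈ 208433.3 mm ≈ 208 m.

208 m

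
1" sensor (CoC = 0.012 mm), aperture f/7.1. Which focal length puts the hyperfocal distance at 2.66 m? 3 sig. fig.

From H = f²/(N·c) + f, with f ≪ H: f ≈ √(H·N·c) = √(2660 × 7.1 × 0.012) = √226.63 ≈ 15.05 mm.
Exact: f² + N·c·f − N·c·H = 0 ⇒ f = (−N·c + √((N·c)² + 4·N·c·H))/2 = (−0.0852 + √906.54)/2 ≈ 15.012 mm ≈ 15.0 mm.

15.0 mm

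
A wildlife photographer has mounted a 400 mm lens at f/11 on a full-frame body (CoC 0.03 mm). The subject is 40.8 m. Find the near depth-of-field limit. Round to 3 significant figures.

Hyperfocal distance H = f²/(N·c) + f = 400²/(11 × 0.03) + 400 = 160000/0.33 + 400 ≈ 485248.5 mm ≈ 485.2 m.
Near limit Dn = s·(H − f)/(H + s − 2f) = 40800 × (485248.5 − 400) / (485248.5 + 40800 − 2 × 400) = 40800 × 484848.5 / 525248.5 ≈ 37662 mm ≈ 37.7 m.

37.7 m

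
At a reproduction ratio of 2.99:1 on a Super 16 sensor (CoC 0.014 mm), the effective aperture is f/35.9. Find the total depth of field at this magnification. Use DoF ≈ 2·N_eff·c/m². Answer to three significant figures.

At magnification m, DoF ≈ 2·N_eff·c/m² = 2 × 35.9 × 0.014 / 2.99² = 1.005 / 8.94 ≈ 0.112 mm.

0.112 mm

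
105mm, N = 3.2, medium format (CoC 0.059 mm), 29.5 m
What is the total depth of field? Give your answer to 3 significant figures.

39.8 m

Hyperfocal distance H = f²/(N·c) + f = 105²/(3.2 × 0.059) + 105 = 11025/0.1888 + 105 ≈ 58500.1 mm ≈ 58.50 m.
Near limit Dn = s·(H − f)/(H + s − 2f) = 29500 × (58500.1 − 105) / (58500.1 + 29500 − 2 × 105) = 29500 × 58395.1 / 87790.1 ≈ 19622 mm.
Far limit Df = s·(H − f)/(H − s) = 29500 × (58500.1 − 105) / (58500.1 − 29500) = 29500 × 58395.1 / 29000.1 ≈ 59402 mm.
Depth of field = Df − Dn = 59402 − 19622 ≈ 39780 mm ≈ 39.8 m.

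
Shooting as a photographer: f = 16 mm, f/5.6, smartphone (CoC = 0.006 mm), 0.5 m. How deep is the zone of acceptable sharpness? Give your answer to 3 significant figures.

Hyperfocal distance H = f²/(N·c) + f = 16²/(5.6 × 0.006) + 16 = 256/0.0336 + 16 ≈ 7635.0 mm ≈ 7.635 m.
Near limit Dn = s·(H − f)/(H + s − 2f) = 500 × (7635.0 − 16) / (7635.0 + 500 − 2 × 16) = 500 × 7619.0 / 8103.0 ≈ 470.135 mm.
Far limit Df = s·(H − f)/(H − s) = 500 × (7635.0 − 16) / (7635.0 − 500) = 500 × 7619.0 / 7135.0 ≈ 533.917 mm.
Depth of field = Df − Dn = 533.917 − 470.135 ≈ 63.782 mm.

63.8 mm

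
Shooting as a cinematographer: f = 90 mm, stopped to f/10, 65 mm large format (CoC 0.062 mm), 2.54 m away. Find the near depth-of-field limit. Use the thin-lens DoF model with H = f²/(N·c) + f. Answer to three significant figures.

2.14 m

Hyperfocal distance H = f²/(N·c) + f = 90²/(10 × 0.062) + 90 = 8100/0.62 + 90 ≈ 13154.5 mm ≈ 13.15 m.
Near limit Dn = s·(H − f)/(H + s − 2f) = 2540 × (13154.5 − 90) / (13154.5 + 2540 − 2 × 90) = 2540 × 13064.5 / 15514.5 ≈ 2138.9 mm ≈ 2.14 m.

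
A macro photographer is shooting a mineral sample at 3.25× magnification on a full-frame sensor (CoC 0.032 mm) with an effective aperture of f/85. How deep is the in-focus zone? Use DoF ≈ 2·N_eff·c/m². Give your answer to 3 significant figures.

At magnification m, DoF ≈ 2·N_eff·c/m² = 2 × 85 × 0.032 / 3.25² = 5.44 / 10.56 ≈ 0.515 mm.

0.515 mm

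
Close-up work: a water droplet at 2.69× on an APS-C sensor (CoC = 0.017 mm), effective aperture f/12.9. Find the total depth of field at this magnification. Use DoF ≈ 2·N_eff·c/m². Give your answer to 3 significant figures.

At magnification m, DoF ≈ 2·N_eff·c/m² = 2 × 12.9 × 0.017 / 2.69² = 0.4386 / 7.236 ≈ 0.0606 mm.

0.0606 mm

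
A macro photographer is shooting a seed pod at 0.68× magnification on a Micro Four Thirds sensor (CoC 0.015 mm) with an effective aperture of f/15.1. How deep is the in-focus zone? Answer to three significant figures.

At magnification m, DoF ≈ 2·N_eff·c/m² = 2 × 15.1 × 0.015 / 0.68² = 0.453 / 0.4624 ≈ 0.98 mm.

0.980 mm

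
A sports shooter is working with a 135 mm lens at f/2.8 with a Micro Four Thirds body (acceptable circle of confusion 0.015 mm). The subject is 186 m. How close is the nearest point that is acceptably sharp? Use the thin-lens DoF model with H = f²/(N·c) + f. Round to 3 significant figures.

Hyperfocal distance H = f²/(N·c) + f = 135²/(2.8 × 0.015) + 135 = 18225/0.042 + 135 ≈ 434063.6 mm ≈ 434.1 m.
Near limit Dn = s·(H − f)/(H + s − 2f) = 186000 × (434063.6 − 135) / (434063.6 + 186000 − 2 × 135) = 186000 × 433928.6 / 619793.6 ≈ 130222 mm ≈ 130 m.

130 m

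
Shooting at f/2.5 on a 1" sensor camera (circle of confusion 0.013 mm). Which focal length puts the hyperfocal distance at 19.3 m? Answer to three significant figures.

25.0 mm

From H = f²/(N·c) + f, with f ≪ H: f ≈ √(H·N·c) = √(19300 × 2.5 × 0.013) = √627.25 ≈ 25.04 mm.
The +f correction barely moves this — solving exactly, f² + N·c·f − N·c·H = 0 ⇒ f = (−N·c + √((N·c)² + 4·N·c·H))/2 = (−0.0325 + √2509.0)/2 ≈ 25.029 mm, so f ≈ 25.0 mm.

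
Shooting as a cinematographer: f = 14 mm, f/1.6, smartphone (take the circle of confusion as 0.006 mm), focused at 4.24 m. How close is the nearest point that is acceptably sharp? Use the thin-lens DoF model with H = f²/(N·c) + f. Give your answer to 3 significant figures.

3.51 m

Hyperfocal distance H = f²/(N·c) + f = 14²/(1.6 × 0.006) + 14 = 196/0.0096 + 14 ≈ 20430.7 mm ≈ 20.43 m.
Near limit Dn = s·(H − f)/(H + s − 2f) = 4240 × (20430.7 − 14) / (20430.7 + 4240 − 2 × 14) = 4240 × 20416.7 / 24642.7 ≈ 3512.9 mm ≈ 3.51 m.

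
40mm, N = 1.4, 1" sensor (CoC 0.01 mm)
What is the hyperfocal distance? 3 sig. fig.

114 m

Hyperfocal distance H = f²/(N·c) + f = 40²/(1.4 × 0.01) + 40 = 1600/0.014 + 40 ≈ 114325.7 mm ≈ 114 m.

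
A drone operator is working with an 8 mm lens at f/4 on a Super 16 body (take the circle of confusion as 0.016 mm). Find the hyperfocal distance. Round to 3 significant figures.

Hyperfocal distance H = f²/(N·c) + f = 8²/(4 × 0.016) + 8 = 64/0.064 + 8 ≈ 1008.0 mm ≈ 1.01 m.

1.01 m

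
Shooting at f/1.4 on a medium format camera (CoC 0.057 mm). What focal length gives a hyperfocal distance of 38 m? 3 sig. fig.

55.0 mm

From H = f²/(N·c) + f, with f ≪ H: f ≈ √(H·N·c) = √(38000 × 1.4 × 0.057) = √3032.4 ≈ 55.07 mm.
Exact: f² + N·c·f − N·c·H = 0 ⇒ f = (−N·c + √((N·c)² + 4·N·c·H))/2 = (−0.0798 + √12130)/2 ≈ 55.027 mm ≈ 55.0 mm.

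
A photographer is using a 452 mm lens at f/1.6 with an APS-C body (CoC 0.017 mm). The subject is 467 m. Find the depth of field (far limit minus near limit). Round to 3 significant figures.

58.2 m

Hyperfocal distance H = f²/(N·c) + f = 452²/(1.6 × 0.017) + 452 = 204304/0.0272 + 452 ≈ 7511628.5 mm ≈ 7512 m.
Near limit Dn = s·(H − f)/(H + s − 2f) = 467000 × (7511628.5 − 452) / (7511628.5 + 467000 − 2 × 452) = 467000 × 7511176.5 / 7977724.5 ≈ 439689 mm.
Far limit Df = s·(H − f)/(H − s) = 467000 × (7511628.5 − 452) / (7511628.5 − 467000) = 467000 × 7511176.5 / 7044628.5 ≈ 497928 mm.
Depth of field = Df − Dn = 497928 − 439689 ≈ 58239 mm ≈ 58.2 m.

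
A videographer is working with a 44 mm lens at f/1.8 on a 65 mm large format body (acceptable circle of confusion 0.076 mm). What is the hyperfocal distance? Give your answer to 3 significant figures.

14.2 m

Hyperfocal distance H = f²/(N·c) + f = 44²/(1.8 × 0.076) + 44 = 1936/0.1368 + 44 ≈ 14196.0 mm ≈ 14.2 m.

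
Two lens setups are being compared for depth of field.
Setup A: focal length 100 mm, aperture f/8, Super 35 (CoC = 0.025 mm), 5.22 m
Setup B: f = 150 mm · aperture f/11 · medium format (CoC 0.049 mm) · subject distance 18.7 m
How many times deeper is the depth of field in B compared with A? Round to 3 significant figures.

Setup A: H = 100²/(8×0.025) + 100 ≈ 50100.0 mm; DoF = Df − Dn = 5815.5 − 4735.1 ≈ 1080.4 mm.
Setup B: H = 150²/(11×0.049) + 150 ≈ 41894.0 mm; DoF = Df − Dn = 33656 − 12947 ≈ 20709 mm.
Ratio = 20709 / 1080.4 ≈ 19.2.

19.2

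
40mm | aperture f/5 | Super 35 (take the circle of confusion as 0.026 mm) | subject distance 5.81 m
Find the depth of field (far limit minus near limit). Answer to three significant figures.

6.98 m

Hyperfocal distance H = f²/(N·c) + f = 40²/(5 × 0.026) + 40 = 1600/0.13 + 40 ≈ 12347.7 mm ≈ 12.35 m.
Near limit Dn = s·(H − f)/(H + s − 2f) = 5810 × (12347.7 − 40) / (12347.7 + 5810 − 2 × 40) = 5810 × 12307.7 / 18077.7 ≈ 3955.6 mm.
Far limit Df = s·(H − f)/(H − s) = 5810 × (12347.7 − 40) / (12347.7 − 5810) = 5810 × 12307.7 / 6537.7 ≈ 10937.8 mm.
Depth of field = Df − Dn = 10937.8 − 3955.6 ≈ 6982.2 mm ≈ 6.98 m.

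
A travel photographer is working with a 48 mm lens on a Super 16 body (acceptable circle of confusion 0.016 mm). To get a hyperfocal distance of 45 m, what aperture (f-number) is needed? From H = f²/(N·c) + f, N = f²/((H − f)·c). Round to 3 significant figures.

Rearrange H = f²/(N·c) + f for N: N = f² / ((H − f)·c).
N = 48² / ((45000 − 48) × 0.016) = 2304 / 719.2 ≈ 3.20.

f/3.20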